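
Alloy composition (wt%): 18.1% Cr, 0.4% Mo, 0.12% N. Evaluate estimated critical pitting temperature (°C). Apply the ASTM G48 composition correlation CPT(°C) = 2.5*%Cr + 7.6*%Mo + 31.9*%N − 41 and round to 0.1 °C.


Apply the ASTM G48 empirical CPT estimate: CPT(°C) = 2.5*%Cr + 7.6*%Mo + 31.9*%N − 41
2.5*18.1 = 45.25; 7.6*0.4 = 3.04; 31.9*0.12 = 3.828
CPT = 45.25 + 3.04 + 3.828 − 41 = 11.118 °C
Rounded to 0.1 °C: CPT ≈ 11.1 °C

11.1 °C


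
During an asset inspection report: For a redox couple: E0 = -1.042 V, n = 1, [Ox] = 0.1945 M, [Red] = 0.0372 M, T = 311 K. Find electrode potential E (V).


Apply the Nernst equation: E = E0 + (RT/nF)*ln([Ox]/[Red])
Step 1: RT/nF = 8.314*311/(1*96485) = 0.02679851 V
Step 2: [Ox]/[Red] = 0.1945/0.0372 = 5.228495
Step 3: ln(5.228495) = 1.654123
Step 4: correction = 0.02679851 * 1.654123 = 0.0443 V
E = -1.042 + 0.0443 = -0.9977 V

-0.9977 V


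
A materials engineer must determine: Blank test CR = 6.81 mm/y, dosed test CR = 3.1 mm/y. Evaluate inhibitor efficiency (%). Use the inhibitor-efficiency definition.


Apply the inhibitor-efficiency definition: IE = (CR_blank − CR_inh)/CR_blank × 100
IE = (6.81 − 3.1) / 6.81 × 100
IE = 3.71 / 6.81 × 100 = 54.5 %

54.5 %


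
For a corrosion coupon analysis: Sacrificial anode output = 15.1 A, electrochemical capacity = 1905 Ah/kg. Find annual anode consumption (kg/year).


Annual consumption = current * hours per year / capacity
Rate = 15.1 * 8760 / 1905 = 69.4 kg/year

69.4 kg/year


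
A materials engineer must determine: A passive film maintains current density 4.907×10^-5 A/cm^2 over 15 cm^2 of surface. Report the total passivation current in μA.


I = i_pass * A, then convert A → μA (×10^6)
I = 4.907×10^-5 * 15 * 10^6 = 736.05 μA

736.05 μA


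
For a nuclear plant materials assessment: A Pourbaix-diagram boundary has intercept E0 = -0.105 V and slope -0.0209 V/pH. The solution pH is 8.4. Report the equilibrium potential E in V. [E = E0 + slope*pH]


Apply the Pourbaix line equation: E = E0 + slope*pH
E = -0.105 + (-0.0209)*8.4 = -0.105 + (-0.17556) = -0.28056 V
Rounded to 3 decimal places: E = -0.281 V

-0.281 V


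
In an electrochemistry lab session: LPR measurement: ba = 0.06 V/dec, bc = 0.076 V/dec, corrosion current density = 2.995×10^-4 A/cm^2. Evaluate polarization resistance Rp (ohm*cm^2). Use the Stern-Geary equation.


Apply the Stern-Geary equation: Rp = ba*bc / (2.303*icorr*(ba+bc))
ba*bc = 0.06*0.076 = 0.00456
ba+bc = 0.136; 2.303*icorr*(ba+bc) = 2.303*2.995×10^-4*0.136 = 9.3805796×10^-5
Rp = 0.00456 / 9.3805796×10^-5 = 48.6 ohm*cm^2

48.6 ohm*cm^2


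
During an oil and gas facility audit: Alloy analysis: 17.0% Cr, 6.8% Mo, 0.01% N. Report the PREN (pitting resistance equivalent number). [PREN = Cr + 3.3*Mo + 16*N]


Apply the PREN formula: PREN = Cr + 3.3*Mo + 16*N
PREN = 17.0 + 3.3*6.8 + 16*0.01
PREN = 17.0 + 22.44 + 0.16 = 39.6

39.6


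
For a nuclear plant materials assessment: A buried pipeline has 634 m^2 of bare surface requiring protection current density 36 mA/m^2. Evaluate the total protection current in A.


I = area * current density, then convert mA → A (÷1000)
I = 634 * 36 / 1000 = 22.82 A

22.82 A


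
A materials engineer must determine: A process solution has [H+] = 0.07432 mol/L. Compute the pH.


pH = −log10[H+]
pH = −log10(0.07432) = 1.13

1.13


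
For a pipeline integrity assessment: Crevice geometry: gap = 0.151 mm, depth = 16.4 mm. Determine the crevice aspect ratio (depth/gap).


Aspect ratio = depth / gap
Ratio = 16.4 / 0.151 = 108.6

108.6


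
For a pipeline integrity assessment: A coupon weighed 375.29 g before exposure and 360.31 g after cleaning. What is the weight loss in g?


Weight loss = initial − final
WL = 375.29 − 360.31 = 14.98 g

14.98 g


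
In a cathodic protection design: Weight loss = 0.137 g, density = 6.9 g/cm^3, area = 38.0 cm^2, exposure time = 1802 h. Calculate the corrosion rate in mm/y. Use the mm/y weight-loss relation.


Apply the mm/y weight-loss relation: CR = 87600 * W / (D * A * T)
Numerator: 87600 * 0.137 = 12001.2
Denominator: 6.9 * 38.0 * 1802 = 472484.4
CR = 12001.2 / 472484.4 = 0.0254 mm/y

0.0254 mm/y


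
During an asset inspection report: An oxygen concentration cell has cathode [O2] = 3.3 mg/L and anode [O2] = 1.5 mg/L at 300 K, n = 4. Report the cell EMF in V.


Apply the Nernst concentration-cell relation: E = (RT/nF)*ln(C_cathode/C_anode)
RT/nF = 8.314*300/(4*96485) = 0.00646266 V
ln(3.3/1.5) = 0.78846
E = 0.00646266 * 0.78846 = 0.0051 V

0.0051 V


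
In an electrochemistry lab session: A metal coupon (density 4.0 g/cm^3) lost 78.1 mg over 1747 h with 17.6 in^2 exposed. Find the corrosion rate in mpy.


Apply the mpy weight-loss relation: CR = 534 * W / (D * A * T)
Numerator: 534 * 78.1 = 41705.4
Denominator: 4.0 * 17.6 * 1747 = 122988.8
CR = 41705.4 / 122988.8 = 0.3391 mpy

0.3391 mpy


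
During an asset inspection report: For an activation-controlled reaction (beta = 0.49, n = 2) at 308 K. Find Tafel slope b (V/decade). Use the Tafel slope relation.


Apply the Tafel slope relation: b = 2.303*R*T/(beta*n*F)
Numerator: 2.303 * 8.314 * 308 = 5897.32
Denominator: 0.49 * 2 * 96485 = 94555.3
b = 5897.32 / 94555.3 = 0.0624 V/decade

0.0624 V/decade


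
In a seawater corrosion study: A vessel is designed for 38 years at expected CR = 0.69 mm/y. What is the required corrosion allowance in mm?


Corrosion allowance = CR × design life
CA = 0.69 * 38 = 26.22 mm

26.22 mm


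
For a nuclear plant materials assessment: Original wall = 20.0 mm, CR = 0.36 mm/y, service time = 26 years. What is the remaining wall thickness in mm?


Remaining wall = original − CR × time
t = 20.0 − 0.36*26 = 20.0 − 9.36 = 10.64 mm

10.64 mm


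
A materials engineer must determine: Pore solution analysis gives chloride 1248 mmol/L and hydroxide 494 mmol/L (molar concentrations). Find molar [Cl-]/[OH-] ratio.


Threshold parameter = [Cl-] / [OH-] (molar basis; both in mmol/L, so units cancel)
Ratio = 1248 / 494 = 2.53

2.53


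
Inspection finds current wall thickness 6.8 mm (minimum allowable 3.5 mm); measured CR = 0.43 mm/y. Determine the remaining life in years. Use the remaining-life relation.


Apply the remaining-life relation: RL = (t_current − t_min) / CR
RL = (6.8 − 3.5) / 0.43 = 3.3 / 0.43 = 7.7 years

7.7 years


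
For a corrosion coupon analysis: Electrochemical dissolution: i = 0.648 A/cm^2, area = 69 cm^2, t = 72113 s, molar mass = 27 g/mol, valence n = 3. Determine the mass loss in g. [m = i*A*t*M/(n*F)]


Apply Faraday's law: m = i*A*t*M / (n*F)
Total charge passed Q = i*A*t = 0.648*69*72113 = 3224316.456 C
m = Q*M/(n*F) = 3224316.456*27/(3*96485) = 300.7602 g

300.7602 g


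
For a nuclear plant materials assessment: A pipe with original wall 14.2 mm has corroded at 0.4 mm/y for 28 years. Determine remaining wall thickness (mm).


Remaining wall = original − CR × time
t = 14.2 − 0.4*28 = 14.2 − 11.2 = 3.0 mm

3.0 mm


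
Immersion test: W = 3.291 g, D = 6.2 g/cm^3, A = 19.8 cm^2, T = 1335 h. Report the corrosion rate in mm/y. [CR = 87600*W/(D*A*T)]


Apply the mm/y weight-loss relation: CR = 87600 * W / (D * A * T)
Numerator: 87600 * 3.291 = 288291.6
Denominator: 6.2 * 19.8 * 1335 = 163884.6
CR = 288291.6 / 163884.6 = 1.75911 mm/y

1.75911 mm/y


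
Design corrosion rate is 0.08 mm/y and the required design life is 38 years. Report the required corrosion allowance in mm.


Corrosion allowance = CR × design life
CA = 0.08 * 38 = 3.04 mm

3.04 mm


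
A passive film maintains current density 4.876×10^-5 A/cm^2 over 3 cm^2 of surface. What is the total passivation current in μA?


I = i_pass * A, then convert A → μA (×10^6)
I = 4.876×10^-5 * 3 * 10^6 = 146.28 μA

146.28 μA


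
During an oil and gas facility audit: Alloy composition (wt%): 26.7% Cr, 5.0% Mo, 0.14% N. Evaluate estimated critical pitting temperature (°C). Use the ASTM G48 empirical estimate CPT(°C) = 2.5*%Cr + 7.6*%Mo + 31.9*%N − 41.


Apply the ASTM G48 empirical CPT estimate: CPT(°C) = 2.5*%Cr + 7.6*%Mo + 31.9*%N − 41
2.5*26.7 = 66.75; 7.6*5.0 = 38; 31.9*0.14 = 4.466
CPT = 66.75 + 38 + 4.466 − 41 = 68.216 °C
Rounded to 0.1 °C: CPT ≈ 68.2 °C

68.2 °C


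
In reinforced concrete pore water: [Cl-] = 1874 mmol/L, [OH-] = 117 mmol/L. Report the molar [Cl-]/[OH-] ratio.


Threshold parameter = [Cl-] / [OH-] (molar basis; both in mmol/L, so units cancel)
Ratio = 1874 / 117 = 16.02

16.02


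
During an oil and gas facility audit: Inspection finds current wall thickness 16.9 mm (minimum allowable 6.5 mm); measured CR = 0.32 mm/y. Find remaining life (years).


Apply the remaining-life relation: RL = (t_current − t_min) / CR
RL = (16.9 − 6.5) / 0.32 = 10.4 / 0.32 = 32.5 years

32.5 years


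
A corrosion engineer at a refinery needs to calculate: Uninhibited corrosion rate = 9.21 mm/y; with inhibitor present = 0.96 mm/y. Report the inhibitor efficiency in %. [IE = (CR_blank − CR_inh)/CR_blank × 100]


Apply the inhibitor-efficiency definition: IE = (CR_blank − CR_inh)/CR_blank × 100
IE = (9.21 − 0.96) / 9.21 × 100
IE = 8.25 / 9.21 × 100 = 89.6 %

89.6 %


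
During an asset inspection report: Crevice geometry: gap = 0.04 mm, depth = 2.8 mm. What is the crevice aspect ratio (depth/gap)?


Aspect ratio = depth / gap
Ratio = 2.8 / 0.04 = 70.0

70.0


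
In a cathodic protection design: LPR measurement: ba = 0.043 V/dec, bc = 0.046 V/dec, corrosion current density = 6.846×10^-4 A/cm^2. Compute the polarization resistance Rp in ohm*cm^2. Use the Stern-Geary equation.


Apply the Stern-Geary equation: Rp = ba*bc / (2.303*icorr*(ba+bc))
ba*bc = 0.043*0.046 = 0.001978
ba+bc = 0.089; 2.303*icorr*(ba+bc) = 2.303*6.846×10^-4*0.089 = 1.4032041×10^-4
Rp = 0.001978 / 1.4032041×10^-4 = 14.1 ohm*cm^2

14.1 ohm*cm^2


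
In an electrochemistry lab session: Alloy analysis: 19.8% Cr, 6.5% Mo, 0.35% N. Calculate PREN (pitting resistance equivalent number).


Apply the PREN formula: PREN = Cr + 3.3*Mo + 16*N
PREN = 19.8 + 3.3*6.5 + 16*0.35
PREN = 19.8 + 21.45 + 5.6 = 46.85

46.85


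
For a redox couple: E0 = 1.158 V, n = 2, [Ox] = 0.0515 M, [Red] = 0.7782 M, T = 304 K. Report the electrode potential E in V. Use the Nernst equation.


Apply the Nernst equation: E = E0 + (RT/nF)*ln([Ox]/[Red])
Step 1: RT/nF = 8.314*304/(2*96485) = 0.01309766 V
Step 2: [Ox]/[Red] = 0.0515/0.7782 = 0.066178
Step 3: ln(0.066178) = -2.715407
Step 4: correction = 0.01309766 * -2.715407 = -0.036 V
E = 1.158 + -0.036 = 1.122 V

1.122 V


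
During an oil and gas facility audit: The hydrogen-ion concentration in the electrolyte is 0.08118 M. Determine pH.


pH = −log10[H+]
pH = −log10(0.08118) = 1.09

1.09


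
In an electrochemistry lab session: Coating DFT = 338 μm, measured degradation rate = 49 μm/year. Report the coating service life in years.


Service life = thickness / degradation rate
Life = 338 / 49 = 6.9 years

6.9 years


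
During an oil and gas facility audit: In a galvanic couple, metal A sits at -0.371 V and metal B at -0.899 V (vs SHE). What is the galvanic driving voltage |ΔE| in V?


Driving voltage is the absolute potential difference.
|ΔE| = |-0.371 − (-0.899)| = 0.528 V

0.528 V


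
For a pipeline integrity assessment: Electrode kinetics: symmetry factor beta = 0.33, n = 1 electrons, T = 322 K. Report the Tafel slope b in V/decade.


Apply the Tafel slope relation: b = 2.303*R*T/(beta*n*F)
Numerator: 2.303 * 8.314 * 322 = 6165.38
Denominator: 0.33 * 1 * 96485 = 31840.05
b = 6165.38 / 31840.05 = 0.194 V/decade

0.194 V/decade


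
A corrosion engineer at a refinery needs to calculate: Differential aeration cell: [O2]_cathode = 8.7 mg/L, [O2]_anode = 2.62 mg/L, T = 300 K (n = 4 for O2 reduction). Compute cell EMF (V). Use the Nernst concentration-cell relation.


Apply the Nernst concentration-cell relation: E = (RT/nF)*ln(C_cathode/C_anode)
RT/nF = 8.314*300/(4*96485) = 0.00646266 V
ln(8.7/2.62) = 1.20015
E = 0.00646266 * 1.20015 = 0.00776 V

0.00776 V


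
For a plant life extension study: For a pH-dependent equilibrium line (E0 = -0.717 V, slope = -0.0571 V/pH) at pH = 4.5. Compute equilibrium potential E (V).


Apply the Pourbaix line equation: E = E0 + slope*pH
E = -0.717 + (-0.0571)*4.5 = -0.717 + (-0.25695) = -0.97395 V
Rounded to 4 decimal places: E = -0.9740 V

-0.9740 V


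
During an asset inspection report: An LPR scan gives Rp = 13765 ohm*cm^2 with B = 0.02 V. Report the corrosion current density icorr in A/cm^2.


Apply the Stern-Geary relation: icorr = B / Rp
icorr = 0.02 / 13765 = 1.453×10^-6 A/cm^2

1.453×10^-6 A/cm^2


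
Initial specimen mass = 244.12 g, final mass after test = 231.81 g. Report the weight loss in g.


Weight loss = initial − final
WL = 244.12 − 231.81 = 12.31 g

12.31 g


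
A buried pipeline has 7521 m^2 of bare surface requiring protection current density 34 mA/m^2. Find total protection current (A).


I = area * current density, then convert mA → A (÷1000)
I = 7521 * 34 / 1000 = 255.71 A

255.71 A


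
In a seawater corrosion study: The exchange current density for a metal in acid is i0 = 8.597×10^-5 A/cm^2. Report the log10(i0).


i0 = 8.597×10^-5 A/cm^2
log10(i0) = -4.066

-4.066


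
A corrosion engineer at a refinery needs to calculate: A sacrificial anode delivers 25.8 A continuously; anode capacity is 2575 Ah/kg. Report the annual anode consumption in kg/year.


Annual consumption = current * hours per year / capacity
Rate = 25.8 * 8760 / 2575 = 87.8 kg/year

87.8 kg/year


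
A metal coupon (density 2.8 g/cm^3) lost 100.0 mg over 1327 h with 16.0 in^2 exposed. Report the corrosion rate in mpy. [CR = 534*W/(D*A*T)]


Apply the mpy weight-loss relation: CR = 534 * W / (D * A * T)
Numerator: 534 * 100.0 = 53400.0
Denominator: 2.8 * 16.0 * 1327 = 59449.6
CR = 53400.0 / 59449.6 = 0.89824 mpy

0.89824 mpy


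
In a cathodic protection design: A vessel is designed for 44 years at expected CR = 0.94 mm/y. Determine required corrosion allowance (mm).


Corrosion allowance = CR × design life
CA = 0.94 * 44 = 41.36 mm

41.36 mm


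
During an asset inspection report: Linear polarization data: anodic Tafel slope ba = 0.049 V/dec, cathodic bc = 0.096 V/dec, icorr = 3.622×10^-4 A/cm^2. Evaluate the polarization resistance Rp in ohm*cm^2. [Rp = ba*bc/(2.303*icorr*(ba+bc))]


Apply the Stern-Geary equation: Rp = ba*bc / (2.303*icorr*(ba+bc))
ba*bc = 0.049*0.096 = 0.004704
ba+bc = 0.145; 2.303*icorr*(ba+bc) = 2.303*3.622×10^-4*0.145 = 1.2095126×10^-4
Rp = 0.004704 / 1.2095126×10^-4 = 38.9 ohm*cm^2

38.9 ohm*cm^2


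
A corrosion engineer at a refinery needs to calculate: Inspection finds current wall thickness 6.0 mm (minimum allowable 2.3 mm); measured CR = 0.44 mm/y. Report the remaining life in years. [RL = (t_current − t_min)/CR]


Apply the remaining-life relation: RL = (t_current − t_min) / CR
RL = (6.0 − 2.3) / 0.44 = 3.7 / 0.44 = 8.4 years

8.4 years


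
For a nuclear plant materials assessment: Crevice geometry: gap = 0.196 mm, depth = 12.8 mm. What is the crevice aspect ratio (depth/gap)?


Aspect ratio = depth / gap
Ratio = 12.8 / 0.196 = 65.3

65.3


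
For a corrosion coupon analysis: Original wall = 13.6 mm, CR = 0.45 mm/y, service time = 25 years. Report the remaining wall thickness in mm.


Remaining wall = original − CR × time
t = 13.6 − 0.45*25 = 13.6 − 11.25 = 2.35 mm

2.35 mm


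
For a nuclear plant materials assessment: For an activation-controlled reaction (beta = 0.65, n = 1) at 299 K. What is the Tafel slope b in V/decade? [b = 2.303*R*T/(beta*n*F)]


Apply the Tafel slope relation: b = 2.303*R*T/(beta*n*F)
Numerator: 2.303 * 8.314 * 299 = 5725.0
Denominator: 0.65 * 1 * 96485 = 62715.25
b = 5725.0 / 62715.25 = 0.0913 V/decade

0.0913 V/decade


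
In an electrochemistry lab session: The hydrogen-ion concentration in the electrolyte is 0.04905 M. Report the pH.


pH = −log10[H+]
pH = −log10(0.04905) = 1.31

1.31


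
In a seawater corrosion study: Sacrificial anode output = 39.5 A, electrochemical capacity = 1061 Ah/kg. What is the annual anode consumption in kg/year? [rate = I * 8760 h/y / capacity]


Annual consumption = current * hours per year / capacity
Rate = 39.5 * 8760 / 1061 = 326.1 kg/year

326.1 kg/year


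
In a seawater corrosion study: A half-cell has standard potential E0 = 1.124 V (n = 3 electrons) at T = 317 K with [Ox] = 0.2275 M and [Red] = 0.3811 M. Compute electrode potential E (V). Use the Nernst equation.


Apply the Nernst equation: E = E0 + (RT/nF)*ln([Ox]/[Red])
Step 1: RT/nF = 8.314*317/(3*96485) = 0.00910517 V
Step 2: [Ox]/[Red] = 0.2275/0.3811 = 0.596956
Step 3: ln(0.596956) = -0.515912
Step 4: correction = 0.00910517 * -0.515912 = -0.005 V
E = 1.124 + -0.005 = 1.119 V

1.119 V


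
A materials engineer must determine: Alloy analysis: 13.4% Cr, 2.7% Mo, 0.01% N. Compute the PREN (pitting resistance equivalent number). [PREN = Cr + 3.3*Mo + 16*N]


Apply the PREN formula: PREN = Cr + 3.3*Mo + 16*N
PREN = 13.4 + 3.3*2.7 + 16*0.01
PREN = 13.4 + 8.91 + 0.16 = 22.47

22.47


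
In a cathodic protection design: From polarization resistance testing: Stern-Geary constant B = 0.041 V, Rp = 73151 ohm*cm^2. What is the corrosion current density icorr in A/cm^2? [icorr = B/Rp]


Apply the Stern-Geary relation: icorr = B / Rp
icorr = 0.041 / 73151 = 5.605×10^-7 A/cm^2

5.605×10^-7 A/cm^2


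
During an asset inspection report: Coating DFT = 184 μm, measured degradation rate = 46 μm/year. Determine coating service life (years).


Service life = thickness / degradation rate
Life = 184 / 46 = 4.0 years

4.0 years


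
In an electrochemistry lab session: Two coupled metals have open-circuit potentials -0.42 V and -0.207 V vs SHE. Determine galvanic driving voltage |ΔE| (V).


Driving voltage is the absolute potential difference.
|ΔE| = |-0.42 − (-0.207)| = 0.213 V

0.213 V


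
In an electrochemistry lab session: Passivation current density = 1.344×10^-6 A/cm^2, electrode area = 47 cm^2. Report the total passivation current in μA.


I = i_pass * A, then convert A → μA (×10^6)
I = 1.344×10^-6 * 47 * 10^6 = 63.17 μA

63.17 μA


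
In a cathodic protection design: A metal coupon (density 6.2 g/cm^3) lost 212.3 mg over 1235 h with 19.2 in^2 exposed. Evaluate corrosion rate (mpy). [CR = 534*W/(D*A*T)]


Apply the mpy weight-loss relation: CR = 534 * W / (D * A * T)
Numerator: 534 * 212.3 = 113368.2
Denominator: 6.2 * 19.2 * 1235 = 147014.4
CR = 113368.2 / 147014.4 = 0.771 mpy

0.771 mpy


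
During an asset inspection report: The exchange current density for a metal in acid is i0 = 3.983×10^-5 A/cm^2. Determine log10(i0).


i0 = 3.983×10^-5 A/cm^2
log10(i0) = -4.4

-4.4


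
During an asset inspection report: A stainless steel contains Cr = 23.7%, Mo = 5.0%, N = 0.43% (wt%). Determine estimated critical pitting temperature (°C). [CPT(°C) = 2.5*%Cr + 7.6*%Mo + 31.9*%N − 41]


Apply the ASTM G48 empirical CPT estimate: CPT(°C) = 2.5*%Cr + 7.6*%Mo + 31.9*%N − 41
2.5*23.7 = 59.25; 7.6*5.0 = 38; 31.9*0.43 = 13.717
CPT = 59.25 + 38 + 13.717 − 41 = 69.967 °C
Rounded to 0.1 °C: CPT ≈ 70.0 °C

70.0 °C


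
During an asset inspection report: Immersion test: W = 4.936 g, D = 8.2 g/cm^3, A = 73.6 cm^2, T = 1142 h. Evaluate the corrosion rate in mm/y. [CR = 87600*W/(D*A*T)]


Apply the mm/y weight-loss relation: CR = 87600 * W / (D * A * T)
Numerator: 87600 * 4.936 = 432393.6
Denominator: 8.2 * 73.6 * 1142 = 689219.84
CR = 432393.6 / 689219.84 = 0.62737 mm/y

0.62737 mm/y


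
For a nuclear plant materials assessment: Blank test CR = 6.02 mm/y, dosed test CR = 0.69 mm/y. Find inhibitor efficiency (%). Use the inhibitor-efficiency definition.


Apply the inhibitor-efficiency definition: IE = (CR_blank − CR_inh)/CR_blank × 100
IE = (6.02 − 0.69) / 6.02 × 100
IE = 5.33 / 6.02 × 100 = 88.5 %

88.5 %


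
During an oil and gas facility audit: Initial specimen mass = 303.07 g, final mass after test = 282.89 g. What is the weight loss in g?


Weight loss = initial − final
WL = 303.07 − 282.89 = 20.18 g

20.18 g


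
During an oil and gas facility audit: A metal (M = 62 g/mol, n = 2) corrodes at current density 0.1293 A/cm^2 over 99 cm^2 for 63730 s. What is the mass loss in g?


Apply Faraday's law: m = i*A*t*M / (n*F)
Total charge passed Q = i*A*t = 0.1293*99*63730 = 815788.611 C
m = Q*M/(n*F) = 815788.611*62/(2*96485) = 262.1075 g

262.1075 g


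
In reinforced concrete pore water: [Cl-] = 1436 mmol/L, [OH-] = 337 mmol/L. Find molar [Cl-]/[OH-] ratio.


Threshold parameter = [Cl-] / [OH-] (molar basis; both in mmol/L, so units cancel)
Ratio = 1436 / 337 = 4.26

4.26


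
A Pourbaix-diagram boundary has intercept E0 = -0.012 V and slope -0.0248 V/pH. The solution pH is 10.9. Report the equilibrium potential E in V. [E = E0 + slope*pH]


Apply the Pourbaix line equation: E = E0 + slope*pH
E = -0.012 + (-0.0248)*10.9 = -0.012 + (-0.27032) = -0.28232 V
Rounded to 4 decimal places: E = -0.2823 V

-0.2823 V


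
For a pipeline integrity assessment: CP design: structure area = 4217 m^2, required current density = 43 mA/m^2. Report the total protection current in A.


I = area * current density, then convert mA → A (÷1000)
I = 4217 * 43 / 1000 = 181.33 A

181.33 A


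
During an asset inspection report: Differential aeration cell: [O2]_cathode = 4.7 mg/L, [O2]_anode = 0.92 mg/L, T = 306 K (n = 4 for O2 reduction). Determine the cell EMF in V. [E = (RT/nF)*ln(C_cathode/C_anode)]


Apply the Nernst concentration-cell relation: E = (RT/nF)*ln(C_cathode/C_anode)
RT/nF = 8.314*306/(4*96485) = 0.00659192 V
ln(4.7/0.92) = 1.63094
E = 0.00659192 * 1.63094 = 0.01075 V

0.01075 V


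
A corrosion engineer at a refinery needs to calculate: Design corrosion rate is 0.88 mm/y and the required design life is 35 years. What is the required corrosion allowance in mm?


Corrosion allowance = CR × design life
CA = 0.88 * 35 = 30.8 mm

30.8 mm


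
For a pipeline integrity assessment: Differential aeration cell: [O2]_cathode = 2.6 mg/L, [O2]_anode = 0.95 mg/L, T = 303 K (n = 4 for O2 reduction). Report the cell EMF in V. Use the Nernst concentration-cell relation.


Apply the Nernst concentration-cell relation: E = (RT/nF)*ln(C_cathode/C_anode)
RT/nF = 8.314*303/(4*96485) = 0.00652729 V
ln(2.6/0.95) = 1.0068
E = 0.00652729 * 1.0068 = 0.00657 V

0.00657 V


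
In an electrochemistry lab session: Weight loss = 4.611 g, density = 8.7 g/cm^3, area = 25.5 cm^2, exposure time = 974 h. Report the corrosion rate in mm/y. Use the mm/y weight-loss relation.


Apply the mm/y weight-loss relation: CR = 87600 * W / (D * A * T)
Numerator: 87600 * 4.611 = 403923.6
Denominator: 8.7 * 25.5 * 974 = 216081.9
CR = 403923.6 / 216081.9 = 1.869308 mm/y

1.869308 mm/y


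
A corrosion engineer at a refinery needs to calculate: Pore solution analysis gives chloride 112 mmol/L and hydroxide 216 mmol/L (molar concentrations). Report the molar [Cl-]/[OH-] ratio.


Threshold parameter = [Cl-] / [OH-] (molar basis; both in mmol/L, so units cancel)
Ratio = 112 / 216 = 0.52

0.52


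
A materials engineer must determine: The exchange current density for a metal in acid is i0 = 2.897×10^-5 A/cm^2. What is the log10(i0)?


i0 = 2.897×10^-5 A/cm^2
log10(i0) = -4.538

-4.538


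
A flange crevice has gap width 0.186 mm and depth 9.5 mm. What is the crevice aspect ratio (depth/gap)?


Aspect ratio = depth / gap
Ratio = 9.5 / 0.186 = 51.1

51.1


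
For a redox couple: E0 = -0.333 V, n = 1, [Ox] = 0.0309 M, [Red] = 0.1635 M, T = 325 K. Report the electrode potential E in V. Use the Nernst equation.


Apply the Nernst equation: E = E0 + (RT/nF)*ln([Ox]/[Red])
Step 1: RT/nF = 8.314*325/(1*96485) = 0.02800487 V
Step 2: [Ox]/[Red] = 0.0309/0.1635 = 0.188991
Step 3: ln(0.188991) = -1.666056
Step 4: correction = 0.02800487 * -1.666056 = -0.047 V
E = -0.333 + -0.047 = -0.38 V

-0.38 V


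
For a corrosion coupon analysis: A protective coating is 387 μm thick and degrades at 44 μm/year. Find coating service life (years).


Service life = thickness / degradation rate
Life = 387 / 44 = 8.8 years

8.8 years


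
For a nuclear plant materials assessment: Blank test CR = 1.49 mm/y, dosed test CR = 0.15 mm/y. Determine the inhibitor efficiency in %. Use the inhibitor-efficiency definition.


Apply the inhibitor-efficiency definition: IE = (CR_blank − CR_inh)/CR_blank × 100
IE = (1.49 − 0.15) / 1.49 × 100
IE = 1.34 / 1.49 × 100 = 89.9 %

89.9 %


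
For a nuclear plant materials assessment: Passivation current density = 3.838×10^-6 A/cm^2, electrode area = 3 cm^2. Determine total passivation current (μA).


I = i_pass * A, then convert A → μA (×10^6)
I = 3.838×10^-6 * 3 * 10^6 = 11.51 μA

11.51 μA


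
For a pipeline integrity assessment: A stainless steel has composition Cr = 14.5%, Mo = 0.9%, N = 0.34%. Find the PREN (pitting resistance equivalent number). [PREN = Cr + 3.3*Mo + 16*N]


Apply the PREN formula: PREN = Cr + 3.3*Mo + 16*N
PREN = 14.5 + 3.3*0.9 + 16*0.34
PREN = 14.5 + 2.97 + 5.44 = 22.91

22.91


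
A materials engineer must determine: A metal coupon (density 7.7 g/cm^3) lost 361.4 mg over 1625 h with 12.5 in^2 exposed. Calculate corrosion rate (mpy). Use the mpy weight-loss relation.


Apply the mpy weight-loss relation: CR = 534 * W / (D * A * T)
Numerator: 534 * 361.4 = 192987.6
Denominator: 7.7 * 12.5 * 1625 = 156406.25
CR = 192987.6 / 156406.25 = 1.23389 mpy

1.23389 mpy


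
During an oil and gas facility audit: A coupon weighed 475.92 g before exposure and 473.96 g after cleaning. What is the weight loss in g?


Weight loss = initial − final
WL = 475.92 − 473.96 = 1.96 g

1.96 g


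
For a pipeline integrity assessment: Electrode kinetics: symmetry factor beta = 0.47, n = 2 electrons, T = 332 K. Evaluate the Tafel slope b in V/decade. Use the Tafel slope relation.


Apply the Tafel slope relation: b = 2.303*R*T/(beta*n*F)
Numerator: 2.303 * 8.314 * 332 = 6356.85
Denominator: 0.47 * 2 * 96485 = 90695.9
b = 6356.85 / 90695.9 = 0.0701 V/decade

0.0701 V/decade


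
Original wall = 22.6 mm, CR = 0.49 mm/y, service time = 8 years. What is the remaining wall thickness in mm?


Remaining wall = original − CR × time
t = 22.6 − 0.49*8 = 22.6 − 3.92 = 18.68 mm

18.68 mm


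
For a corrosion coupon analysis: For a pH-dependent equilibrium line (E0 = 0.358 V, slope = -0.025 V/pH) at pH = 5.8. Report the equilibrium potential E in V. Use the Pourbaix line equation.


Apply the Pourbaix line equation: E = E0 + slope*pH
E = 0.358 + (-0.025)*5.8 = 0.358 + (-0.145) = 0.213 V
Rounded to 4 decimal places: E = 0.2130 V

0.2130 V


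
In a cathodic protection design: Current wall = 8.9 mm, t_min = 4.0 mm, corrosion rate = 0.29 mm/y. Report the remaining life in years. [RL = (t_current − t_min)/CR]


Apply the remaining-life relation: RL = (t_current − t_min) / CR
RL = (8.9 − 4.0) / 0.29 = 4.9 / 0.29 = 16.9 years

16.9 years


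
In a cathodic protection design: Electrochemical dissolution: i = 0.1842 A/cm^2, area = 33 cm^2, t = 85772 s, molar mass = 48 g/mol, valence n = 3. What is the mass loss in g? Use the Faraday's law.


Apply Faraday's law: m = i*A*t*M / (n*F)
Total charge passed Q = i*A*t = 0.1842*33*85772 = 521373.6792 C
m = Q*M/(n*F) = 521373.6792*48/(3*96485) = 86.4588 g

86.4588 g


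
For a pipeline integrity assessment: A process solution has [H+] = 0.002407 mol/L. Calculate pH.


pH = −log10[H+]
pH = −log10(0.002407) = 2.62

2.62


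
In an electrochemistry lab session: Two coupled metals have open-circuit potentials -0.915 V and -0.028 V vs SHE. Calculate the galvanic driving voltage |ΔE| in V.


Driving voltage is the absolute potential difference.
|ΔE| = |-0.915 − (-0.028)| = 0.887 V

0.887 V


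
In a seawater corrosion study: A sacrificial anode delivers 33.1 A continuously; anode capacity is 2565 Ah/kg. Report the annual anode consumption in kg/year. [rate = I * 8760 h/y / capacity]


Annual consumption = current * hours per year / capacity
Rate = 33.1 * 8760 / 2565 = 113.0 kg/year

113.0 kg/year


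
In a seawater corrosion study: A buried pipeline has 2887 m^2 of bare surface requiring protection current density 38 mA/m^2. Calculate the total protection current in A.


I = area * current density, then convert mA → A (÷1000)
I = 2887 * 38 / 1000 = 109.71 A

109.71 A


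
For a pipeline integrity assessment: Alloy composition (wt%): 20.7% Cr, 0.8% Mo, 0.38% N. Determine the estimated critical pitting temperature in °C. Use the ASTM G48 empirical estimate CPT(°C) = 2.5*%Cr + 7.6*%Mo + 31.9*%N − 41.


Apply the ASTM G48 empirical CPT estimate: CPT(°C) = 2.5*%Cr + 7.6*%Mo + 31.9*%N − 41
2.5*20.7 = 51.75; 7.6*0.8 = 6.08; 31.9*0.38 = 12.122
CPT = 51.75 + 6.08 + 12.122 − 41 = 28.952 °C
Rounded to 0.1 °C: CPT ≈ 29.0 °C

29.0 °C


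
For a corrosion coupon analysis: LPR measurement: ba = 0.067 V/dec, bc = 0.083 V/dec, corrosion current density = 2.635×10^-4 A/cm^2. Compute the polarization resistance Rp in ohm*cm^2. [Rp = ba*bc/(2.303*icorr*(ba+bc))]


Apply the Stern-Geary equation: Rp = ba*bc / (2.303*icorr*(ba+bc))
ba*bc = 0.067*0.083 = 0.005561
ba+bc = 0.15; 2.303*icorr*(ba+bc) = 2.303*2.635×10^-4*0.15 = 9.1026075×10^-5
Rp = 0.005561 / 9.1026075×10^-5 = 61.1 ohm*cm^2

61.1 ohm*cm^2


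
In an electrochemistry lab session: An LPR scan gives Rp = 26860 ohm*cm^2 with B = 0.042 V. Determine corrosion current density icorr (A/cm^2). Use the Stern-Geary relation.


Apply the Stern-Geary relation: icorr = B / Rp
icorr = 0.042 / 26860 = 1.564×10^-6 A/cm^2

1.564×10^-6 A/cm^2


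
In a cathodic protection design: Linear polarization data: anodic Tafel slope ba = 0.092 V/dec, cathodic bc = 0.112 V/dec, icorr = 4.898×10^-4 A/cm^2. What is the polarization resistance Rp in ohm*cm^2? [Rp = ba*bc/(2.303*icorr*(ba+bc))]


Apply the Stern-Geary equation: Rp = ba*bc / (2.303*icorr*(ba+bc))
ba*bc = 0.092*0.112 = 0.010304
ba+bc = 0.204; 2.303*icorr*(ba+bc) = 2.303*4.898×10^-4*0.204 = 2.3011392×10^-4
Rp = 0.010304 / 2.3011392×10^-4 = 44.8 ohm*cm^2

44.8 ohm*cm^2


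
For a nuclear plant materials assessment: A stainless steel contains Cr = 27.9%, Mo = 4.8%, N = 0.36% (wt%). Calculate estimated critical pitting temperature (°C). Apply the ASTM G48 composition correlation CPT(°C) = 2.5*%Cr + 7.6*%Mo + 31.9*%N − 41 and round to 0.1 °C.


Apply the ASTM G48 empirical CPT estimate: CPT(°C) = 2.5*%Cr + 7.6*%Mo + 31.9*%N − 41
2.5*27.9 = 69.75; 7.6*4.8 = 36.48; 31.9*0.36 = 11.484
CPT = 69.75 + 36.48 + 11.484 − 41 = 76.714 °C
Rounded to 0.1 °C: CPT ≈ 76.7 °C

76.7 °C


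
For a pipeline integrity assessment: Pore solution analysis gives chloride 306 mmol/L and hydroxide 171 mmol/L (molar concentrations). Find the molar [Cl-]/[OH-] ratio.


Threshold parameter = [Cl-] / [OH-] (molar basis; both in mmol/L, so units cancel)
Ratio = 306 / 171 = 1.79

1.79


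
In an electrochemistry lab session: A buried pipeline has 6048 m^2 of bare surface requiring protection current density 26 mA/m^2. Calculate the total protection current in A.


I = area * current density, then convert mA → A (÷1000)
I = 6048 * 26 / 1000 = 157.25 A

157.25 A


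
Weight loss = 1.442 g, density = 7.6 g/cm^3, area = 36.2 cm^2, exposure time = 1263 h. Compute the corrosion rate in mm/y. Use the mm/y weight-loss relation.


Apply the mm/y weight-loss relation: CR = 87600 * W / (D * A * T)
Numerator: 87600 * 1.442 = 126319.2
Denominator: 7.6 * 36.2 * 1263 = 347476.56
CR = 126319.2 / 347476.56 = 0.363533 mm/y

0.363533 mm/y


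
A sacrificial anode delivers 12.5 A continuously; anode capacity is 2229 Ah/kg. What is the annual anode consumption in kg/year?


Annual consumption = current * hours per year / capacity
Rate = 12.5 * 8760 / 2229 = 49.1 kg/year

49.1 kg/year


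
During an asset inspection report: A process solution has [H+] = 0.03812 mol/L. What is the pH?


pH = −log10[H+]
pH = −log10(0.03812) = 1.42

1.42


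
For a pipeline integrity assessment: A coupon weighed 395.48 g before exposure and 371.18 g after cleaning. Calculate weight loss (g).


Weight loss = initial − final
WL = 395.48 − 371.18 = 24.3 g

24.3 g


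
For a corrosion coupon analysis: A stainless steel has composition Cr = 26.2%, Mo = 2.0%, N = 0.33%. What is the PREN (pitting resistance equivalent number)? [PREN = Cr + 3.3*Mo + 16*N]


Apply the PREN formula: PREN = Cr + 3.3*Mo + 16*N
PREN = 26.2 + 3.3*2.0 + 16*0.33
PREN = 26.2 + 6.6 + 5.28 = 38.08

38.08


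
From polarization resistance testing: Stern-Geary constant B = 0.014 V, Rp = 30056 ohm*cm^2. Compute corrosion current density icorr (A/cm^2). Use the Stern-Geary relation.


Apply the Stern-Geary relation: icorr = B / Rp
icorr = 0.014 / 30056 = 4.658×10^-7 A/cm^2

4.658×10^-7 A/cm^2


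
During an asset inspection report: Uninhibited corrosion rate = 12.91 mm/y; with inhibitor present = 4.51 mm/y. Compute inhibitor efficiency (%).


Apply the inhibitor-efficiency definition: IE = (CR_blank − CR_inh)/CR_blank × 100
IE = (12.91 − 4.51) / 12.91 × 100
IE = 8.4 / 12.91 × 100 = 65.1 %

65.1 %


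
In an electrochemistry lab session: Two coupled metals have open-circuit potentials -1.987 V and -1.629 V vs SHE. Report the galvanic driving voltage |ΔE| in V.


Driving voltage is the absolute potential difference.
|ΔE| = |-1.987 − (-1.629)| = 0.358 V

0.358 V


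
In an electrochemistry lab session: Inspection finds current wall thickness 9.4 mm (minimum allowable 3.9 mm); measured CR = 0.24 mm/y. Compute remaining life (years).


Apply the remaining-life relation: RL = (t_current − t_min) / CR
RL = (9.4 − 3.9) / 0.24 = 5.5 / 0.24 = 22.9 years

22.9 years


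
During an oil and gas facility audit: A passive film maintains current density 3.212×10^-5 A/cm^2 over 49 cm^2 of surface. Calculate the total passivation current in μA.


I = i_pass * A, then convert A → μA (×10^6)
I = 3.212×10^-5 * 49 * 10^6 = 1573.88 μA

1573.88 μA


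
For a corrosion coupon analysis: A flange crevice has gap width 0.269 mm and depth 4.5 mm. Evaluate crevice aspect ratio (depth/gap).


Aspect ratio = depth / gap
Ratio = 4.5 / 0.269 = 16.7

16.7


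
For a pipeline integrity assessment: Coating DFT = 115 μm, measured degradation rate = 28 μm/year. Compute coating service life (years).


Service life = thickness / degradation rate
Life = 115 / 28 = 4.1 years

4.1 years


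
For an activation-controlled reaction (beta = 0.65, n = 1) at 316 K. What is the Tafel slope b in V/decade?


Apply the Tafel slope relation: b = 2.303*R*T/(beta*n*F)
Numerator: 2.303 * 8.314 * 316 = 6050.5
Denominator: 0.65 * 1 * 96485 = 62715.25
b = 6050.5 / 62715.25 = 0.0965 V/decade

0.0965 V/decade


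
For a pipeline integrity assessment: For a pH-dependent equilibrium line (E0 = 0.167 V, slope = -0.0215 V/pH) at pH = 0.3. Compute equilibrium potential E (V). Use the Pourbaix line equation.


Apply the Pourbaix line equation: E = E0 + slope*pH
E = 0.167 + (-0.0215)*0.3 = 0.167 + (-0.00645) = 0.16055 V
Rounded to 3 decimal places: E = 0.161 V

0.161 V


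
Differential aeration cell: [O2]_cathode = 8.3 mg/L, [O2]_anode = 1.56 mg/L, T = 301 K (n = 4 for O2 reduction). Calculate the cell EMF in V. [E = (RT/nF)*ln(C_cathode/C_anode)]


Apply the Nernst concentration-cell relation: E = (RT/nF)*ln(C_cathode/C_anode)
RT/nF = 8.314*301/(4*96485) = 0.0064842 V
ln(8.3/1.56) = 1.67157
E = 0.0064842 * 1.67157 = 0.01084 V

0.01084 V


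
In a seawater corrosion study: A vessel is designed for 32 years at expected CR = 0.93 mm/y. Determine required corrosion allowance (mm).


Corrosion allowance = CR × design life
CA = 0.93 * 32 = 29.76 mm

29.76 mm


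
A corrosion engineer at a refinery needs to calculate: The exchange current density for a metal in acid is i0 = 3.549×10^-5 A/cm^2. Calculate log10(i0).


i0 = 3.549×10^-5 A/cm^2
log10(i0) = -4.45

-4.45


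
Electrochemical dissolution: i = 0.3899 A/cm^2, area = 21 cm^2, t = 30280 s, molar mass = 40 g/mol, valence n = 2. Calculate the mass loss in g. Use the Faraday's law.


Apply Faraday's law: m = i*A*t*M / (n*F)
Total charge passed Q = i*A*t = 0.3899*21*30280 = 247929.612 C
m = Q*M/(n*F) = 247929.612*40/(2*96485) = 51.392 g

51.392 g


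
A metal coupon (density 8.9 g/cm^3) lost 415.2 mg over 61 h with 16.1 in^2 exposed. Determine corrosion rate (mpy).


Apply the mpy weight-loss relation: CR = 534 * W / (D * A * T)
Numerator: 534 * 415.2 = 221716.8
Denominator: 8.9 * 16.1 * 61 = 8740.69
CR = 221716.8 / 8740.69 = 25.3661 mpy

25.3661 mpy


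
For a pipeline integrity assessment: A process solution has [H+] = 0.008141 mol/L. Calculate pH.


pH = −log10[H+]
pH = −log10(0.008141) = 2.09

2.09


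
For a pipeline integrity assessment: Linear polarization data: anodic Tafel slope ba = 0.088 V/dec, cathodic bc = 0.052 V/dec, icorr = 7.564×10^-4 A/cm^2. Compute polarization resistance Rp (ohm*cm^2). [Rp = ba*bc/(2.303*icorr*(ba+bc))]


Apply the Stern-Geary equation: Rp = ba*bc / (2.303*icorr*(ba+bc))
ba*bc = 0.088*0.052 = 0.004576
ba+bc = 0.14; 2.303*icorr*(ba+bc) = 2.303*7.564×10^-4*0.14 = 2.4387849×10^-4
Rp = 0.004576 / 2.4387849×10^-4 = 18.76 ohm*cm^2

18.76 ohm*cm^2


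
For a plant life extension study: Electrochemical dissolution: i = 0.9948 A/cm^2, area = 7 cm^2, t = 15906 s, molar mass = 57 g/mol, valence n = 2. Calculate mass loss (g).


Apply Faraday's law: m = i*A*t*M / (n*F)
Total charge passed Q = i*A*t = 0.9948*7*15906 = 110763.0216 C
m = Q*M/(n*F) = 110763.0216*57/(2*96485) = 32.7175 g

32.7175 g


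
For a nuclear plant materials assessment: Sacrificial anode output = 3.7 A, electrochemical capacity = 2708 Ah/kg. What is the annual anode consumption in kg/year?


Annual consumption = current * hours per year / capacity
Rate = 3.7 * 8760 / 2708 = 12.0 kg/year

12.0 kg/year


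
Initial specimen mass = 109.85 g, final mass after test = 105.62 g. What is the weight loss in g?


Weight loss = initial − final
WL = 109.85 − 105.62 = 4.23 g

4.23 g


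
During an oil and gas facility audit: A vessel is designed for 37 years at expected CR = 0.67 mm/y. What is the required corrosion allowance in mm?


Corrosion allowance = CR × design life
CA = 0.67 * 37 = 24.79 mm

24.79 mm


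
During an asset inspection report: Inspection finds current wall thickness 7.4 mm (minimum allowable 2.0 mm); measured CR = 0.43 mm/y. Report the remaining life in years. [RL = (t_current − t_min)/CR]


Apply the remaining-life relation: RL = (t_current − t_min) / CR
RL = (7.4 − 2.0) / 0.43 = 5.4 / 0.43 = 12.6 years

12.6 years


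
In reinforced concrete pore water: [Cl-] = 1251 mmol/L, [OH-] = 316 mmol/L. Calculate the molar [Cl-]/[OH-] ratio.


Threshold parameter = [Cl-] / [OH-] (molar basis; both in mmol/L, so units cancel)
Ratio = 1251 / 316 = 3.96

3.96


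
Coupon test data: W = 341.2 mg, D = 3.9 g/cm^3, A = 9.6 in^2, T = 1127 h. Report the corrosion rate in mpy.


Apply the mpy weight-loss relation: CR = 534 * W / (D * A * T)
Numerator: 534 * 341.2 = 182200.8
Denominator: 3.9 * 9.6 * 1127 = 42194.88
CR = 182200.8 / 42194.88 = 4.3181 mpy

4.3181 mpy


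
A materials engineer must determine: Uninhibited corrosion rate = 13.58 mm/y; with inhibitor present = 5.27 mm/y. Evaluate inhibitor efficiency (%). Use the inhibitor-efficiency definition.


Apply the inhibitor-efficiency definition: IE = (CR_blank − CR_inh)/CR_blank × 100
IE = (13.58 − 5.27) / 13.58 × 100
IE = 8.31 / 13.58 × 100 = 61.2 %

61.2 %
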